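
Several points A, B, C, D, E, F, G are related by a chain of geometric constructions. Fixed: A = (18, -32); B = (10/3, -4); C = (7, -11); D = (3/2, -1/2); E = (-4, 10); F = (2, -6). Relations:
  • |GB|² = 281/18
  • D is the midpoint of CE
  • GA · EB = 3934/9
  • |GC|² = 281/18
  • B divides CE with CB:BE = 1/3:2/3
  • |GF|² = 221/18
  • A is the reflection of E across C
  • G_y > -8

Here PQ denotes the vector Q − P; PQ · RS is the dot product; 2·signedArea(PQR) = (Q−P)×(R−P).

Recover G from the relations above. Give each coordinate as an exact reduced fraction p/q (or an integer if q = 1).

G = (31/6, -15/2)

1. G_x = 31/6  [line -22/3·x + 14·y + 1286/9 = 0 ∩ |GC|² = 281/18]
2. G_y = -15/2  [line -22/3·x + 14·y + 1286/9 = 0 ∩ |GC|² = 281/18]
   → G = (31/6, -15/2)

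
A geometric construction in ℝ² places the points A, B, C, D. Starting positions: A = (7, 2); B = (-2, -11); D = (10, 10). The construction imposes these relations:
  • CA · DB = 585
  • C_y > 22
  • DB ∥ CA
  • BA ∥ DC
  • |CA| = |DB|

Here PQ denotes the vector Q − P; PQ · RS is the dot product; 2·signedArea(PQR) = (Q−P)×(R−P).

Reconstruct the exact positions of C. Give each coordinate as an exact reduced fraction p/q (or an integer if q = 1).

C = (19, 23)

1. C_x = 19  [DB ∥ CA ∩ BA ∥ DC]
2. C_y = 23  [DB ∥ CA ∩ BA ∥ DC]
   → C = (19, 23)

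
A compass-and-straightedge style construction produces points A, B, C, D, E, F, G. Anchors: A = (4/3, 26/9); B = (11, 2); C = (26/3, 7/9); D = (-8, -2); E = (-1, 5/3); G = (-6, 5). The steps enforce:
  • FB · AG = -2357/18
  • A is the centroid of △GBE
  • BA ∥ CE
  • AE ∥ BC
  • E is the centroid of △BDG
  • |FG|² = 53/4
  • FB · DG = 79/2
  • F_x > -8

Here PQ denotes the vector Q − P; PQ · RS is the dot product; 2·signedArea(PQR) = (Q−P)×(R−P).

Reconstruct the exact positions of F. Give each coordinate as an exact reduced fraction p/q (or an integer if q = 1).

F = (-7, 3/2)

1. F_x = -7  [FB · DG = 79/2 ∩ FB · AG = -2357/18]
2. F_y = 3/2  [FB · DG = 79/2 ∩ FB · AG = -2357/18]
   → F = (-7, 3/2)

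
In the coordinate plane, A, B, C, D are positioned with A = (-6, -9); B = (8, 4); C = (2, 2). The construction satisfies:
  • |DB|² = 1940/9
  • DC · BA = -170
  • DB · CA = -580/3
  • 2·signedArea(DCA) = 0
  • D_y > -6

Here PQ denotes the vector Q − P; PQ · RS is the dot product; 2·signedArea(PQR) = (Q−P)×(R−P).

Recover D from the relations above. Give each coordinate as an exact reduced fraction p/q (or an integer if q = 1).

1. D_x = -10/3  [2·signedArea(DCA) = 0 ∩ DB · CA = -580/3]
2. D_y = -16/3  [2·signedArea(DCA) = 0 ∩ DB · CA = -580/3]
   → D = (-10/3, -16/3)

D = (-10/3, -16/3)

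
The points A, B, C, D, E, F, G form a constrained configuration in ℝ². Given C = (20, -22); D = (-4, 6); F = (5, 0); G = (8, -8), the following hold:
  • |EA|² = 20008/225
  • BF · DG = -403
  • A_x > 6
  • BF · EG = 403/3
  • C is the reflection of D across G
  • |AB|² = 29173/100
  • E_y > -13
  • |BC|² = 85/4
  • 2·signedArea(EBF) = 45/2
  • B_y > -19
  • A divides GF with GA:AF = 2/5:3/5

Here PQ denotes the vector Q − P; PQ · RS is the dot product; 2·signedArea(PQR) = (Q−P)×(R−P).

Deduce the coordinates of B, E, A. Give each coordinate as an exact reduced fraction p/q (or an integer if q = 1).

A = (34/5, -24/5)
B = (17, -37/2)
E = (12, -38/3)

1. B_x = 17  [line -12·x + 14·y + 463 = 0 ∩ |BC|² = 85/4]
2. B_y = -37/2  [line -12·x + 14·y + 463 = 0 ∩ |BC|² = 85/4]
   → B = (17, -37/2)
3. E_x = 12  [BF · EG = 403/3 ∩ 2·signedArea(EBF) = 45/2]
4. E_y = -38/3  [BF · EG = 403/3 ∩ 2·signedArea(EBF) = 45/2]
   → E = (12, -38/3)
5. A_x = 34/5  [A divides GF with GA:AF = 2/5:3/5]
6. A_y = -24/5  [A divides GF with GA:AF = 2/5:3/5]
   → A = (34/5, -24/5)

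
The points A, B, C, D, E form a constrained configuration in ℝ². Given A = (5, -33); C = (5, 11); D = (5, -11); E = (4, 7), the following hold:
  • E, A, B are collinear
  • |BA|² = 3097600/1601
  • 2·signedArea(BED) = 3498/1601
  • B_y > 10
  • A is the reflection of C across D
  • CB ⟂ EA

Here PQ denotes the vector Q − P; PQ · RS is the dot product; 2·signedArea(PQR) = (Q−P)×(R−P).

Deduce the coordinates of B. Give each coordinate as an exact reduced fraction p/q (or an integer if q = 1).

B = (6245/1601, 17567/1601)

1. B_x = 6245/1601  [E, A, B are collinear ∩ CB ⟂ EA]
2. B_y = 17567/1601  [E, A, B are collinear ∩ CB ⟂ EA]
   → B = (6245/1601, 17567/1601)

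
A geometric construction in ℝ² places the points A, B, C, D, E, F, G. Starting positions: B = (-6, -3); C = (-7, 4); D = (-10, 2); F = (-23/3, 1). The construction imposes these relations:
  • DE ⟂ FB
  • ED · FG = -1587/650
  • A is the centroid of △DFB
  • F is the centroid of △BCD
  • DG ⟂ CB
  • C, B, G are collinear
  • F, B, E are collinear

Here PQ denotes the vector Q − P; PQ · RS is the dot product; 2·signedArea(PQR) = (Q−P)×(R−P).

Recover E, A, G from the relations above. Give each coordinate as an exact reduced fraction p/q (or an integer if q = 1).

A = (-71/9, 0)
E = (-1414/169, 453/169)
G = (-339/50, 123/50)

1. E_x = -1414/169  [F, B, E are collinear ∩ DE ⟂ FB]
2. E_y = 453/169  [F, B, E are collinear ∩ DE ⟂ FB]
   → E = (-1414/169, 453/169)
3. A_x = -71/9  [A is the centroid of △DFB]
4. A_y = 0  [A is the centroid of △DFB]
   → A = (-71/9, 0)
5. G_x = -339/50  [C, B, G are collinear ∩ DG ⟂ CB]
6. G_y = 123/50  [C, B, G are collinear ∩ DG ⟂ CB]
   → G = (-339/50, 123/50)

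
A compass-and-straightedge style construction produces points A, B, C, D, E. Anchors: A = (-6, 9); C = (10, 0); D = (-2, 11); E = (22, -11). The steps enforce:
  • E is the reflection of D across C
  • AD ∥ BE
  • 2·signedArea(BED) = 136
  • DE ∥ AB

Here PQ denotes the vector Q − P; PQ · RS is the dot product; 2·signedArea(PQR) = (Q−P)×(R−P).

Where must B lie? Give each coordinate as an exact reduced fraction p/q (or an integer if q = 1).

B = (18, -13)

1. B_x = 18  [AD ∥ BE ∩ DE ∥ AB]
2. B_y = -13  [AD ∥ BE ∩ DE ∥ AB]
   → B = (18, -13)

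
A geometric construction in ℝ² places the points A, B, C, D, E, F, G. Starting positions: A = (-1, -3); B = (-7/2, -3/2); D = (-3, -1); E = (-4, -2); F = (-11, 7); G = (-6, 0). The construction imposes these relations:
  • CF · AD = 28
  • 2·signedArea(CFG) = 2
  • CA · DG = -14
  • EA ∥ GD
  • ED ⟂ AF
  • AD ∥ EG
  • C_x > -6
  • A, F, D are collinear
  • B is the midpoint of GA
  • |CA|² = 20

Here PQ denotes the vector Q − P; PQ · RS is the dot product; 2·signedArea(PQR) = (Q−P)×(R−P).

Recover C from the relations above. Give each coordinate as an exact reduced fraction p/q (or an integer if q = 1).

1. C_x = -5  [2·signedArea(CFG) = 2 ∩ CF · AD = 28]
2. C_y = -1  [2·signedArea(CFG) = 2 ∩ CF · AD = 28]
   → C = (-5, -1)

C = (-5, -1)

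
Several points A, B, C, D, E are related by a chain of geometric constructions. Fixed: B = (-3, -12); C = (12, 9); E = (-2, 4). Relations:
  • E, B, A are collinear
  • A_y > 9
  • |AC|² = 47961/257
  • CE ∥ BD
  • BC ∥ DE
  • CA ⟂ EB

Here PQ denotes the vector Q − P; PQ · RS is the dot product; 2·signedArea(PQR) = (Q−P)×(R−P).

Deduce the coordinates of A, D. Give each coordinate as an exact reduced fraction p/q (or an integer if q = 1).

1. A_x = -420/257  [E, B, A are collinear ∩ CA ⟂ EB]
2. A_y = 2532/257  [E, B, A are collinear ∩ CA ⟂ EB]
   → A = (-420/257, 2532/257)
3. D_x = -17  [BC ∥ DE ∩ CE ∥ BD]
4. D_y = -17  [BC ∥ DE ∩ CE ∥ BD]
   → D = (-17, -17)

A = (-420/257, 2532/257)
D = (-17, -17)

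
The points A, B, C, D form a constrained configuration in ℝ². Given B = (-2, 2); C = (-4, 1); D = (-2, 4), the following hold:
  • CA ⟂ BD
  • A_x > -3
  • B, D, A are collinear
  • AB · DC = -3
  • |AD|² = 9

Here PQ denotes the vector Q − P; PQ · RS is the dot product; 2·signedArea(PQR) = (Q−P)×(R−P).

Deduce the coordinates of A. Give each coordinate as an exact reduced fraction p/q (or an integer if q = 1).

A = (-2, 1)

1. A_x = -2  [B, D, A are collinear ∩ CA ⟂ BD]
2. A_y = 1  [B, D, A are collinear ∩ CA ⟂ BD]
   → A = (-2, 1)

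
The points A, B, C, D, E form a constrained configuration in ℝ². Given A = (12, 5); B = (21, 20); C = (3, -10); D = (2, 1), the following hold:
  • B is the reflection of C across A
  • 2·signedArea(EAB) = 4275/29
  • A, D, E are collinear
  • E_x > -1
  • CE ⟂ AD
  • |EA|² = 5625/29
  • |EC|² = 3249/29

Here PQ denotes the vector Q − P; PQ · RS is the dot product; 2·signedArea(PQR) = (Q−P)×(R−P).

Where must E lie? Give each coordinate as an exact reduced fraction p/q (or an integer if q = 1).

1. E_x = -27/29  [A, D, E are collinear ∩ CE ⟂ AD]
2. E_y = -5/29  [A, D, E are collinear ∩ CE ⟂ AD]
   → E = (-27/29, -5/29)

E = (-27/29, -5/29)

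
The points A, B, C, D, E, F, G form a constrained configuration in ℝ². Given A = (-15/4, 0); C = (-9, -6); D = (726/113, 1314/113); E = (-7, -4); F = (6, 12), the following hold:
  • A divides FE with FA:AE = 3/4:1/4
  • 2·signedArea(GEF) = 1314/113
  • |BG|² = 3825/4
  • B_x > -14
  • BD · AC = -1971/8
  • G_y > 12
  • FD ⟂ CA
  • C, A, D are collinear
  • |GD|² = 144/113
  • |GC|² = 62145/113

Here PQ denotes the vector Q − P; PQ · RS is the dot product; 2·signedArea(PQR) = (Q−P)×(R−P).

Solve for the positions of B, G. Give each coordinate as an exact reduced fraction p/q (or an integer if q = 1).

B = (-3147/226, -1314/113)
G = (630/113, 1398/113)

1. G_x = 630/113  [line -16·x + 13·y + -8094/113 = 0 ∩ |GC|² = 62145/113]
2. G_y = 1398/113  [line -16·x + 13·y + -8094/113 = 0 ∩ |GC|² = 62145/113]
   → G = (630/113, 1398/113)
3. B_x = -3147/226  [line 21/4·x + 6·y + 1143/8 = 0 ∩ |BG|² = 3825/4]
4. B_y = -1314/113  [line 21/4·x + 6·y + 1143/8 = 0 ∩ |BG|² = 3825/4]
   → B = (-3147/226, -1314/113)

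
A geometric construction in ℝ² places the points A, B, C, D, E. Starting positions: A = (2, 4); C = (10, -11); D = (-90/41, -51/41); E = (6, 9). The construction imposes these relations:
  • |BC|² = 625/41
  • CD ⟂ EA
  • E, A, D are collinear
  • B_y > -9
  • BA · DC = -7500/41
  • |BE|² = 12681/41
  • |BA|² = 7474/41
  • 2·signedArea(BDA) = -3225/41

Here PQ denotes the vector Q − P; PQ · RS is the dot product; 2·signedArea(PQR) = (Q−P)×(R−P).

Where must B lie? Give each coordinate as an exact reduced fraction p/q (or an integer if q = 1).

B = (285/41, -351/41)

1. B_x = 285/41  [line -215/41·x + 172/41·y + 2967/41 = 0 ∩ |BC|² = 625/41]
2. B_y = -351/41  [line -215/41·x + 172/41·y + 2967/41 = 0 ∩ |BC|² = 625/41]
   → B = (285/41, -351/41)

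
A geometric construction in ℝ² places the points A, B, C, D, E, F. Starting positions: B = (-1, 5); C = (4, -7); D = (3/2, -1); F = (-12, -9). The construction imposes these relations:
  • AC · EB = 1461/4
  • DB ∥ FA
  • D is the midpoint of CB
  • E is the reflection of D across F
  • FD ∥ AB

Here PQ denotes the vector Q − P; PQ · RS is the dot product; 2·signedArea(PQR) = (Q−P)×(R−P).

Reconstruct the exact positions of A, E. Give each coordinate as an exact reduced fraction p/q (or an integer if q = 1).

A = (-29/2, -3)
E = (-51/2, -17)

1. A_x = -29/2  [FD ∥ AB ∩ DB ∥ FA]
2. A_y = -3  [FD ∥ AB ∩ DB ∥ FA]
   → A = (-29/2, -3)
3. E_x = -51/2  [E is the reflection of D across F]
4. E_y = -17  [E is the reflection of D across F]
   → E = (-51/2, -17)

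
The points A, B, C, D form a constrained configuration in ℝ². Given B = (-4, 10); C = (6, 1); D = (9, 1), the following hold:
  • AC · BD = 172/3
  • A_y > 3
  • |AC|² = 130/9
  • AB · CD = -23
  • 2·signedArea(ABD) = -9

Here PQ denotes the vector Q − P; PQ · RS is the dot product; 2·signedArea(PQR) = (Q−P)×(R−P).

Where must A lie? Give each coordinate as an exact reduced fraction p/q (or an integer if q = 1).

A = (11/3, 4)

1. A_x = 11/3  [AC · BD = 172/3 ∩ 2·signedArea(ABD) = -9]
2. A_y = 4  [AC · BD = 172/3 ∩ 2·signedArea(ABD) = -9]
   → A = (11/3, 4)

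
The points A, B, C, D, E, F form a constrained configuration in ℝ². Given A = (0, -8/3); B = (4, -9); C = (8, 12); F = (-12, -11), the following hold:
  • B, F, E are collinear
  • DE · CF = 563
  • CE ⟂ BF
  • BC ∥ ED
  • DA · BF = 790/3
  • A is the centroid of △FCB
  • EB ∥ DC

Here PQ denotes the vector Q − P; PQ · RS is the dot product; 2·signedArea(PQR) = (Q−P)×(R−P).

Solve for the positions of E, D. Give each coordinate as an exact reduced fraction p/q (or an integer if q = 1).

1. E_x = 684/65  [B, F, E are collinear ∩ CE ⟂ BF]
2. E_y = -532/65  [B, F, E are collinear ∩ CE ⟂ BF]
   → E = (684/65, -532/65)
3. D_x = 944/65  [EB ∥ DC ∩ BC ∥ ED]
4. D_y = 833/65  [EB ∥ DC ∩ BC ∥ ED]
   → D = (944/65, 833/65)

D = (944/65, 833/65)
E = (684/65, -532/65)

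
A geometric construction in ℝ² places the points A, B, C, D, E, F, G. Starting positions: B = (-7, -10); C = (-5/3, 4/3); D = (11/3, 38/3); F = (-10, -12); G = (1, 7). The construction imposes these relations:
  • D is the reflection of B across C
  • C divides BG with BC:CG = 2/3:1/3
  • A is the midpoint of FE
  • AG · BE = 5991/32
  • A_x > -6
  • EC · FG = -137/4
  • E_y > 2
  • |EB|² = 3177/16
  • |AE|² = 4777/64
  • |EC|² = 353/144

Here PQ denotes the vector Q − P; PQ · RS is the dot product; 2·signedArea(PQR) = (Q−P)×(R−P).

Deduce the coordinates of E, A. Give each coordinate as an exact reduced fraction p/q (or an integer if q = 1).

1. E_x = -1  [line -11·x + -19·y + 165/4 = 0 ∩ |EB|² = 3177/16]
2. E_y = 11/4  [line -11·x + -19·y + 165/4 = 0 ∩ |EB|² = 3177/16]
   → E = (-1, 11/4)
3. A_x = -11/2  [A is the midpoint of FE]
4. A_y = -37/8  [A is the midpoint of FE]
   → A = (-11/2, -37/8)

A = (-11/2, -37/8)
E = (-1, 11/4)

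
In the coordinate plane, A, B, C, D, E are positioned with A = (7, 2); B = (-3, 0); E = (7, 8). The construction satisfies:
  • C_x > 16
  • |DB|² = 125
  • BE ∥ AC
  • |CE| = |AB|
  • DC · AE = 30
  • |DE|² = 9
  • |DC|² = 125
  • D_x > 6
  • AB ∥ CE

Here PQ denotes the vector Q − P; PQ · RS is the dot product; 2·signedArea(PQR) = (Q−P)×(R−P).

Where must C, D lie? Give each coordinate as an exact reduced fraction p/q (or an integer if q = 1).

1. C_x = 17  [AB ∥ CE ∩ BE ∥ AC]
2. C_y = 10  [AB ∥ CE ∩ BE ∥ AC]
   → C = (17, 10)
3. D_y = 5  [DC · AE = 30]
4. D_x = 7  [|DB|² = 125]
   → D = (7, 5)

C = (17, 10)
D = (7, 5)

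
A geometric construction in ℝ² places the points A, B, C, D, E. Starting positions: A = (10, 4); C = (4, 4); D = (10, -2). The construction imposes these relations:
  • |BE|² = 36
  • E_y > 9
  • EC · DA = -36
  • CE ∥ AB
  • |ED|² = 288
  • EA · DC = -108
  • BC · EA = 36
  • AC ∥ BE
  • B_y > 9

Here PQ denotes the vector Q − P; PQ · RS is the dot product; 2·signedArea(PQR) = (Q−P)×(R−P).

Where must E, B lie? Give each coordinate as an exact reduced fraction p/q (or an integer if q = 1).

1. E_x = -2  [EC · DA = -36 ∩ EA · DC = -108]
2. E_y = 10  [EC · DA = -36 ∩ EA · DC = -108]
   → E = (-2, 10)
3. B_x = 4  [AC ∥ BE ∩ CE ∥ AB]
4. B_y = 10  [AC ∥ BE ∩ CE ∥ AB]
   → B = (4, 10)

B = (4, 10)
E = (-2, 10)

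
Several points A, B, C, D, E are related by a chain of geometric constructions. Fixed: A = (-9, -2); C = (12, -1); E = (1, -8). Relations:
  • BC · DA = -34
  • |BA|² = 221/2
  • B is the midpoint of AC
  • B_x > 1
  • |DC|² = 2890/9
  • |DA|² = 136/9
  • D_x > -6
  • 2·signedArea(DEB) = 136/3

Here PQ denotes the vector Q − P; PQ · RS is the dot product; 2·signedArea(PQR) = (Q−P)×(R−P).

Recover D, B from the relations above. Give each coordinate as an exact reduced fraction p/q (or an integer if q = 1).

1. B_x = 3/2  [B is the midpoint of AC]
2. B_y = -3/2  [B is the midpoint of AC]
   → B = (3/2, -3/2)
3. D_x = -17/3  [2·signedArea(DEB) = 136/3 ∩ BC · DA = -34]
4. D_y = -4  [2·signedArea(DEB) = 136/3 ∩ BC · DA = -34]
   → D = (-17/3, -4)

B = (3/2, -3/2)
D = (-17/3, -4)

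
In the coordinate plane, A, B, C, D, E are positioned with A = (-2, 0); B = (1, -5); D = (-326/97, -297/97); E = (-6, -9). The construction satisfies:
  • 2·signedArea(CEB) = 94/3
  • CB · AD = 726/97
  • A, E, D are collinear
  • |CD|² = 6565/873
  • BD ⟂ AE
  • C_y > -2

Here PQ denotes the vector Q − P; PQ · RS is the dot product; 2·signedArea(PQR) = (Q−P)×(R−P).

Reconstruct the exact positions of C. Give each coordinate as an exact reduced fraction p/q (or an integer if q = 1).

C = (-1, -5/3)

1. C_x = -1  [2·signedArea(CEB) = 94/3 ∩ CB · AD = 726/97]
2. C_y = -5/3  [2·signedArea(CEB) = 94/3 ∩ CB · AD = 726/97]
   → C = (-1, -5/3)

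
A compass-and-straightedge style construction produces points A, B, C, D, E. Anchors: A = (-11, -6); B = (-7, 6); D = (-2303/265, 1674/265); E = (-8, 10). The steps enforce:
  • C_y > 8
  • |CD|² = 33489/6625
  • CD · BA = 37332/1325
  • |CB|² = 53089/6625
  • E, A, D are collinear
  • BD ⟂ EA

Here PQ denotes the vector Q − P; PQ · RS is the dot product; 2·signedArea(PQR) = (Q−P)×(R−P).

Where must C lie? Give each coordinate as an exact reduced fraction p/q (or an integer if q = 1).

C = (-10966/1325, 11298/1325)

1. C_x = -10966/1325  [line 4·x + 12·y + -91712/1325 = 0 ∩ |CB|² = 53089/6625]
2. C_y = 11298/1325  [line 4·x + 12·y + -91712/1325 = 0 ∩ |CB|² = 53089/6625]
   → C = (-10966/1325, 11298/1325)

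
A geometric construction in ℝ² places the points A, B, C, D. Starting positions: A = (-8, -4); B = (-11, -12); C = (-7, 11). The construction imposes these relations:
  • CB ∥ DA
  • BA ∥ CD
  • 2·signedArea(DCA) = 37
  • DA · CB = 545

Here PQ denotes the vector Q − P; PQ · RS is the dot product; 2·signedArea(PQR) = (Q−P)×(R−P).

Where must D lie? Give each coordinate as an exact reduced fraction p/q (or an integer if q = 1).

1. D_x = -4  [CB ∥ DA ∩ BA ∥ CD]
2. D_y = 19  [CB ∥ DA ∩ BA ∥ CD]
   → D = (-4, 19)

D = (-4, 19)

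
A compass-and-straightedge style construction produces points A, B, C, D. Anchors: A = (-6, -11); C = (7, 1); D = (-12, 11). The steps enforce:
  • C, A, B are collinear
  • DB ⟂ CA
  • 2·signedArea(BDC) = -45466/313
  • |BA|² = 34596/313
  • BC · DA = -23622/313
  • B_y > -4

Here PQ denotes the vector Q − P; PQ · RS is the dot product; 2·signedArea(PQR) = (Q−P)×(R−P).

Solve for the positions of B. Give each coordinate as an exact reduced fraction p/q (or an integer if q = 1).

B = (540/313, -1211/313)

1. B_x = 540/313  [C, A, B are collinear ∩ DB ⟂ CA]
2. B_y = -1211/313  [C, A, B are collinear ∩ DB ⟂ CA]
   → B = (540/313, -1211/313)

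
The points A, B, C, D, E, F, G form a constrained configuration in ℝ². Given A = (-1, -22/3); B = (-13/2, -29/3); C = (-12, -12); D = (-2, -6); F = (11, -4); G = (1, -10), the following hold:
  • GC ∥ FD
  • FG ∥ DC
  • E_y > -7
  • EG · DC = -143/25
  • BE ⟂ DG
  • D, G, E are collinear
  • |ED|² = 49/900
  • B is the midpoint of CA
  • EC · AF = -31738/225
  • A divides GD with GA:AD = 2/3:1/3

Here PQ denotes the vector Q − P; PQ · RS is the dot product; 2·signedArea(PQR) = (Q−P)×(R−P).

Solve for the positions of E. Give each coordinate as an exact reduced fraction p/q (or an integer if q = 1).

E = (-93/50, -464/75)

1. E_x = -93/50  [D, G, E are collinear ∩ BE ⟂ DG]
2. E_y = -464/75  [D, G, E are collinear ∩ BE ⟂ DG]
   → E = (-93/50, -464/75)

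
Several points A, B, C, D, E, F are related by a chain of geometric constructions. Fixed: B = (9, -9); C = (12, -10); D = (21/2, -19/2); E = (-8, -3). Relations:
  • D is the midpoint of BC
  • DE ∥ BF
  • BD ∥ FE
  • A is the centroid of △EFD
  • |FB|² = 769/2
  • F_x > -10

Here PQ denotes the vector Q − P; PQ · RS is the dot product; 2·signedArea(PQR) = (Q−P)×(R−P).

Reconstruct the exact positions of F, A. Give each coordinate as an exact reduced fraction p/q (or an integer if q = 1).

1. F_x = -19/2  [BD ∥ FE ∩ DE ∥ BF]
2. F_y = -5/2  [BD ∥ FE ∩ DE ∥ BF]
   → F = (-19/2, -5/2)
3. A_x = -7/3  [A is the centroid of △EFD]
4. A_y = -5  [A is the centroid of △EFD]
   → A = (-7/3, -5)

A = (-7/3, -5)
F = (-19/2, -5/2)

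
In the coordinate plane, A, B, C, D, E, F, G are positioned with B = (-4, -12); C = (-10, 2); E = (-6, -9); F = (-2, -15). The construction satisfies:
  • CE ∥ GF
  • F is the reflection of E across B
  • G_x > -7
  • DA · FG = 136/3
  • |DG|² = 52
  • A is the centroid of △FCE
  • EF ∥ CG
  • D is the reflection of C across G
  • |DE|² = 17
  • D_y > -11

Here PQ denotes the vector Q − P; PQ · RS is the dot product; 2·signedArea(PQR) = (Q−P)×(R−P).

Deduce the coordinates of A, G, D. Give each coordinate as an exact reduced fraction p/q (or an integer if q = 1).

A = (-6, -22/3)
D = (-2, -10)
G = (-6, -4)

1. A_x = -6  [A is the centroid of △FCE]
2. A_y = -22/3  [A is the centroid of △FCE]
   → A = (-6, -22/3)
3. G_x = -6  [CE ∥ GF ∩ EF ∥ CG]
4. G_y = -4  [CE ∥ GF ∩ EF ∥ CG]
   → G = (-6, -4)
5. D_x = -2  [D is the reflection of C across G]
6. D_y = -10  [D is the reflection of C across G]
   → D = (-2, -10)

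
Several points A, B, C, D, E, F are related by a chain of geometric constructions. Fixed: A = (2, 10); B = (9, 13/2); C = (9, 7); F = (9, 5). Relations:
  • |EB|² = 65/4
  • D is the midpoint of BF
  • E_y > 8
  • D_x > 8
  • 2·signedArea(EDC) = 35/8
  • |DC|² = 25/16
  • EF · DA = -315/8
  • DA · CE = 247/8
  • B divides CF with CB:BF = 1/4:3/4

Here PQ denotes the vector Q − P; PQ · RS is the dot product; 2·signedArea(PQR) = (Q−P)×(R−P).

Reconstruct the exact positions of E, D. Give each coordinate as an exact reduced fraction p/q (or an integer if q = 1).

D = (9, 23/4)
E = (11/2, 17/2)

1. D_x = 9  [D is the midpoint of BF]
2. D_y = 23/4  [D is the midpoint of BF]
   → D = (9, 23/4)
3. E_x = 11/2  [EF · DA = -315/8 ∩ 2·signedArea(EDC) = 35/8]
4. E_y = 17/2  [EF · DA = -315/8 ∩ 2·signedArea(EDC) = 35/8]
   → E = (11/2, 17/2)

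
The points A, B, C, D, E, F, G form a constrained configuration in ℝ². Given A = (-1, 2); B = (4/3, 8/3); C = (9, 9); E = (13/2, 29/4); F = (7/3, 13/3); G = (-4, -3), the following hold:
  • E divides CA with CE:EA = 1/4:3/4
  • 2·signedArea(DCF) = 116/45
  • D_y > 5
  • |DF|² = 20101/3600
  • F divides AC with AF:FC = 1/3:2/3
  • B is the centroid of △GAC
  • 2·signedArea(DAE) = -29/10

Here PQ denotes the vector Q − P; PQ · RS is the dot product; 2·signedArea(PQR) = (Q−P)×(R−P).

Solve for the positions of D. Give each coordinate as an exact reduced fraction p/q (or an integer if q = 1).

1. D_x = 133/30  [line -21/4·x + 15/2·y + -347/20 = 0 ∩ |DF|² = 20101/3600]
2. D_y = 65/12  [line -21/4·x + 15/2·y + -347/20 = 0 ∩ |DF|² = 20101/3600]
   → D = (133/30, 65/12)

D = (133/30, 65/12)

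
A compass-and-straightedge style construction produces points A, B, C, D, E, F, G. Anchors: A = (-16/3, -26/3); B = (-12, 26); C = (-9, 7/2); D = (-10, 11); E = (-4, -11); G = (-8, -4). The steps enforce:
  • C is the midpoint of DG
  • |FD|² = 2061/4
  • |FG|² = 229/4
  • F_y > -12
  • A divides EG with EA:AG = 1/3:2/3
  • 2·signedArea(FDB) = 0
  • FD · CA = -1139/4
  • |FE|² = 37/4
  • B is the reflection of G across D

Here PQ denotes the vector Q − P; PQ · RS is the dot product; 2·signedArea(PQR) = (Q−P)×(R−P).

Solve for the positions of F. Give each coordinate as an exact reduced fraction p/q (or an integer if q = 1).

1. F_x = -7  [2·signedArea(FDB) = 0 ∩ FD · CA = -1139/4]
2. F_y = -23/2  [2·signedArea(FDB) = 0 ∩ FD · CA = -1139/4]
   → F = (-7, -23/2)

F = (-7, -23/2)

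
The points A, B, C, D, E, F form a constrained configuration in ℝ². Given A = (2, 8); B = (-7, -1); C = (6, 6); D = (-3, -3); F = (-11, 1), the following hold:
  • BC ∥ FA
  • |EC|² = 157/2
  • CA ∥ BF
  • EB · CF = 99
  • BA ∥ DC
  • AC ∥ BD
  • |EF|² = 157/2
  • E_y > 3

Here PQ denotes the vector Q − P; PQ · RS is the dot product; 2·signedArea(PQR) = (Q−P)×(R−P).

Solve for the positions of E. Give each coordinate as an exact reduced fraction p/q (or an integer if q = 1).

1. E_x = -5/2  [line 17·x + 5·y + 25 = 0 ∩ |EC|² = 157/2]
2. E_y = 7/2  [line 17·x + 5·y + 25 = 0 ∩ |EC|² = 157/2]
   → E = (-5/2, 7/2)

E = (-5/2, 7/2)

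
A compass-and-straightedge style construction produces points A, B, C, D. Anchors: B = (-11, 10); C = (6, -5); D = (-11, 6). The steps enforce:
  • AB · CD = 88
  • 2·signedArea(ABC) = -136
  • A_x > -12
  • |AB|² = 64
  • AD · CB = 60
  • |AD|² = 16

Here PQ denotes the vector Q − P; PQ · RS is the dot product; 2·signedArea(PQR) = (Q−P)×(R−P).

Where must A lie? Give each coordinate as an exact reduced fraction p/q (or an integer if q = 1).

A = (-11, 2)

1. A_x = -11  [AB · CD = 88 ∩ AD · CB = 60]
2. A_y = 2  [AB · CD = 88 ∩ AD · CB = 60]
   → A = (-11, 2)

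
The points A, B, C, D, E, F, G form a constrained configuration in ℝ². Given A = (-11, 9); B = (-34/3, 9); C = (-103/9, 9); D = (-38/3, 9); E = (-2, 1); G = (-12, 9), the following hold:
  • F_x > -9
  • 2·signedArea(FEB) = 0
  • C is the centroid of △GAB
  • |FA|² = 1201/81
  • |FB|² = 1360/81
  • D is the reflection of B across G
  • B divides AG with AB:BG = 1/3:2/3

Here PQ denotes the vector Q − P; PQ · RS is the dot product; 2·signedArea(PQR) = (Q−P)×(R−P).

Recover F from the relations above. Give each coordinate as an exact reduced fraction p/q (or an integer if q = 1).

1. F_x = -74/9  [line -8·x + -28/3·y + -20/3 = 0 ∩ |FB|² = 1360/81]
2. F_y = 19/3  [line -8·x + -28/3·y + -20/3 = 0 ∩ |FB|² = 1360/81]
   → F = (-74/9, 19/3)

F = (-74/9, 19/3)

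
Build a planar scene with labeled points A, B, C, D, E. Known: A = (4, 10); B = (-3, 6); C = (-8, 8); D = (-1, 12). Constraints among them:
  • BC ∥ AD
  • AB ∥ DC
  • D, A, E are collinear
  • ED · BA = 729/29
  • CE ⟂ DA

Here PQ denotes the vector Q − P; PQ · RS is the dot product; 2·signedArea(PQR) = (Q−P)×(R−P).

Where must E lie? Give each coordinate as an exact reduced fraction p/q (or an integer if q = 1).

1. E_x = -164/29  [D, A, E are collinear ∩ CE ⟂ DA]
2. E_y = 402/29  [D, A, E are collinear ∩ CE ⟂ DA]
   → E = (-164/29, 402/29)

E = (-164/29, 402/29)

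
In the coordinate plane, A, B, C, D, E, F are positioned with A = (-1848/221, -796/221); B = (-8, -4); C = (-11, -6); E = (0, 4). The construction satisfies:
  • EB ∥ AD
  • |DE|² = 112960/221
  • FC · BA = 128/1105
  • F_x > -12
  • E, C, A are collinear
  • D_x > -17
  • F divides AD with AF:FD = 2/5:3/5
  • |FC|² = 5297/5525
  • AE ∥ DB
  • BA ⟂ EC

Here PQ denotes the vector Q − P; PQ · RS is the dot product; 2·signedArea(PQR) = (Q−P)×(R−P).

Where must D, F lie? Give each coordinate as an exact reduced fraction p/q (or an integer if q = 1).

D = (-3616/221, -2564/221)
F = (-12776/1105, -7516/1105)

1. D_x = -3616/221  [AE ∥ DB ∩ EB ∥ AD]
2. D_y = -2564/221  [AE ∥ DB ∩ EB ∥ AD]
   → D = (-3616/221, -2564/221)
3. F_x = -12776/1105  [F divides AD with AF:FD = 2/5:3/5]
4. F_y = -7516/1105  [F divides AD with AF:FD = 2/5:3/5]
   → F = (-12776/1105, -7516/1105)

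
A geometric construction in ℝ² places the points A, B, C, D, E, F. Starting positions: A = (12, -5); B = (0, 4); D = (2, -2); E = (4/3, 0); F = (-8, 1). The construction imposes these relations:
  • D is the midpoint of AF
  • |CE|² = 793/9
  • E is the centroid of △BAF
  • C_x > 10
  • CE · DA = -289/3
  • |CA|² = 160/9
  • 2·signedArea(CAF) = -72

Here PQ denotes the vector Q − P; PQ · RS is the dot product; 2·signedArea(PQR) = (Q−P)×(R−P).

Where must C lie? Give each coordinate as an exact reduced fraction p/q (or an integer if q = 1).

1. C_x = 32/3  [CE · DA = -289/3 ∩ 2·signedArea(CAF) = -72]
2. C_y = -1  [CE · DA = -289/3 ∩ 2·signedArea(CAF) = -72]
   → C = (32/3, -1)

C = (32/3, -1)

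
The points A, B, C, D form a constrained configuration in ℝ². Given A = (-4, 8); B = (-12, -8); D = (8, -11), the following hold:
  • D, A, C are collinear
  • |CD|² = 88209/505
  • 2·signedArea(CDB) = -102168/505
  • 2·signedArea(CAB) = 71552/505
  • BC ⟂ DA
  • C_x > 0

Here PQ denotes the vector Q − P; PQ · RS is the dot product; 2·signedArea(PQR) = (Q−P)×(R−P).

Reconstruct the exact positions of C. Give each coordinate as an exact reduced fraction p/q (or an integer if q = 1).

C = (476/505, 88/505)

1. C_x = 476/505  [D, A, C are collinear ∩ BC ⟂ DA]
2. C_y = 88/505  [D, A, C are collinear ∩ BC ⟂ DA]
   → C = (476/505, 88/505)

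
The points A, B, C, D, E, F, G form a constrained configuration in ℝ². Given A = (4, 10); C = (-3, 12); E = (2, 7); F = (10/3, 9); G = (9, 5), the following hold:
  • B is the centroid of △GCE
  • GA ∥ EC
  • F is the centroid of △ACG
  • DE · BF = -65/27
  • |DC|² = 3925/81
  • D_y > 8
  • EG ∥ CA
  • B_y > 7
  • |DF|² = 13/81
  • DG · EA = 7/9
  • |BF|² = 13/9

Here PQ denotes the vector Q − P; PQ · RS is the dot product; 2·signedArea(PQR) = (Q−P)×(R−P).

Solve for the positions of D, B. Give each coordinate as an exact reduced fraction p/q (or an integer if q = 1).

B = (8/3, 8)
D = (28/9, 26/3)

1. D_x = 28/9  [line -2·x + -3·y + 290/9 = 0 ∩ |DF|² = 13/81]
2. D_y = 26/3  [line -2·x + -3·y + 290/9 = 0 ∩ |DF|² = 13/81]
   → D = (28/9, 26/3)
3. B_x = 8/3  [B is the centroid of △GCE]
4. B_y = 8  [B is the centroid of △GCE]
   → B = (8/3, 8)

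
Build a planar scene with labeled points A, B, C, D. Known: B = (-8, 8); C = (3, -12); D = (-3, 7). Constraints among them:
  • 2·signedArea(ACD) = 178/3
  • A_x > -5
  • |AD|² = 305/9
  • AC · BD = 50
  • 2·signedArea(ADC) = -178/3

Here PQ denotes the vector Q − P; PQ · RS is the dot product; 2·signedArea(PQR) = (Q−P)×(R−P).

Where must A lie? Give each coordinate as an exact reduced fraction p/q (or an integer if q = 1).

A = (-13/3, 4/3)

1. A_x = -13/3  [2·signedArea(ACD) = 178/3 ∩ AC · BD = 50]
2. A_y = 4/3  [2·signedArea(ACD) = 178/3 ∩ AC · BD = 50]
   → A = (-13/3, 4/3)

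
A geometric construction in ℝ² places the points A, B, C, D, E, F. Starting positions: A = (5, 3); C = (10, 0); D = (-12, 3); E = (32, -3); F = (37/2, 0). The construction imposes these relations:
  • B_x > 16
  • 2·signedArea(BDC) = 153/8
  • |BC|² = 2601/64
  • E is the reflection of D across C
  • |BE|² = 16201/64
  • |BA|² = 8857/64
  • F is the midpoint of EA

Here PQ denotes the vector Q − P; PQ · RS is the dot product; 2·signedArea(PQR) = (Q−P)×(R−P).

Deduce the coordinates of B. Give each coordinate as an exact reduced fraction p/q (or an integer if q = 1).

1. B_x = 131/8  [line 3·x + 22·y + -393/8 = 0 ∩ |BA|² = 8857/64]
2. B_y = 0  [line 3·x + 22·y + -393/8 = 0 ∩ |BA|² = 8857/64]
   → B = (131/8, 0)

B = (131/8, 0)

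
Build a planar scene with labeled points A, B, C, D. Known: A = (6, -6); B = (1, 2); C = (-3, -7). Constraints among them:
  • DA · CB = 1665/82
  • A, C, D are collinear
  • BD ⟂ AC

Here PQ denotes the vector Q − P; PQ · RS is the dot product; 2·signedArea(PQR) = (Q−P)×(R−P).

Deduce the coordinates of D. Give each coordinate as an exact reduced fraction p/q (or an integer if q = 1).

D = (159/82, -529/82)

1. D_x = 159/82  [A, C, D are collinear ∩ BD ⟂ AC]
2. D_y = -529/82  [A, C, D are collinear ∩ BD ⟂ AC]
   → D = (159/82, -529/82)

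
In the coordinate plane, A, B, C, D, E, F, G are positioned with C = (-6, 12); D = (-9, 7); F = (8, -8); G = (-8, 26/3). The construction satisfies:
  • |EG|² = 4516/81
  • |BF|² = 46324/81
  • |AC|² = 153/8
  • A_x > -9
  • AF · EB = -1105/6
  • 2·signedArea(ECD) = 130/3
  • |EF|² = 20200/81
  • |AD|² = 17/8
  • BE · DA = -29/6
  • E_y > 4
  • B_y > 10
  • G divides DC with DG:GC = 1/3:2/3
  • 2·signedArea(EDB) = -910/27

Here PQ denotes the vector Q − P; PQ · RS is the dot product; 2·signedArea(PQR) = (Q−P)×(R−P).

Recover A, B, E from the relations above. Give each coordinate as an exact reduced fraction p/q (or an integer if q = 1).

1. E_x = -2  [line 5·x + -3·y + 68/3 = 0 ∩ |EF|² = 20200/81]
2. E_y = 38/9  [line 5·x + -3·y + 68/3 = 0 ∩ |EF|² = 20200/81]
   → E = (-2, 38/9)
3. B_x = -20/3  [line -25/9·x + -7·y + 1558/27 = 0 ∩ |BF|² = 46324/81]
4. B_y = 98/9  [line -25/9·x + -7·y + 1558/27 = 0 ∩ |BF|² = 46324/81]
   → B = (-20/3, 98/9)
5. A_x = -33/4  [line 14/3·x + -20/3·y + 187/2 = 0 ∩ |AD|² = 17/8]
6. A_y = 33/4  [line 14/3·x + -20/3·y + 187/2 = 0 ∩ |AD|² = 17/8]
   → A = (-33/4, 33/4)

A = (-33/4, 33/4)
B = (-20/3, 98/9)
E = (-2, 38/9)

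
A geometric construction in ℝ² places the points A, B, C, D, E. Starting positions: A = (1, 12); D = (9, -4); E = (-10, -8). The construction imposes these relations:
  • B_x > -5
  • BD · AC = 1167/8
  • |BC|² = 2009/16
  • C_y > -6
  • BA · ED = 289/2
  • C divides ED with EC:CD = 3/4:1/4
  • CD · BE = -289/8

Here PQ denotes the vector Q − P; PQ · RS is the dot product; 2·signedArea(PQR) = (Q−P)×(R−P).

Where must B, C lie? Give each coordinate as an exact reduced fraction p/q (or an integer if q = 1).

B = (-9/2, 2)
C = (17/4, -5)

1. C_x = 17/4  [C divides ED with EC:CD = 3/4:1/4]
2. C_y = -5  [C divides ED with EC:CD = 3/4:1/4]
   → C = (17/4, -5)
3. B_x = -9/2  [BA · ED = 289/2 ∩ BD · AC = 1167/8]
4. B_y = 2  [BA · ED = 289/2 ∩ BD · AC = 1167/8]
   → B = (-9/2, 2)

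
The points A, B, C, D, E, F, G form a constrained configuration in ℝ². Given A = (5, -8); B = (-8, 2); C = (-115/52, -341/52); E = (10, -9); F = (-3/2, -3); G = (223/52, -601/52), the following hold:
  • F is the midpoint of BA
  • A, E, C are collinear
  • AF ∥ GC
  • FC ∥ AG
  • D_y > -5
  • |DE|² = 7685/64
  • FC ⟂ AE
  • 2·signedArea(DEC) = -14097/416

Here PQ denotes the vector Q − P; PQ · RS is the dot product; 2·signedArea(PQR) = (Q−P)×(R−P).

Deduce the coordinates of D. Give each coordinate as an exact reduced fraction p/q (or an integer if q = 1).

1. D_x = 1/8  [line -127/52·x + -635/52·y + -1651/32 = 0 ∩ |DE|² = 7685/64]
2. D_y = -17/4  [line -127/52·x + -635/52·y + -1651/32 = 0 ∩ |DE|² = 7685/64]
   → D = (1/8, -17/4)

D = (1/8, -17/4)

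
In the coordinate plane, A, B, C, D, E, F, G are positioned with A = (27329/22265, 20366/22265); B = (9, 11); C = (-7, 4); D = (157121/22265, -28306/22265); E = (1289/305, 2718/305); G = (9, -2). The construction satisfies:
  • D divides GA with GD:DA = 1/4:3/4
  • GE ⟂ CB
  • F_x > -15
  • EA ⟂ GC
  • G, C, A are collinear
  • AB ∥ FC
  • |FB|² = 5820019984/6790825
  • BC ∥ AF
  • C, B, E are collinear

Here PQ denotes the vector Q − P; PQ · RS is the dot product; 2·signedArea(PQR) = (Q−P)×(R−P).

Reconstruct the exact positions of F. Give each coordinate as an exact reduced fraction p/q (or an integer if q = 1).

F = (-328911/22265, -135489/22265)

1. F_x = -328911/22265  [AB ∥ FC ∩ BC ∥ AF]
2. F_y = -135489/22265  [AB ∥ FC ∩ BC ∥ AF]
   → F = (-328911/22265, -135489/22265)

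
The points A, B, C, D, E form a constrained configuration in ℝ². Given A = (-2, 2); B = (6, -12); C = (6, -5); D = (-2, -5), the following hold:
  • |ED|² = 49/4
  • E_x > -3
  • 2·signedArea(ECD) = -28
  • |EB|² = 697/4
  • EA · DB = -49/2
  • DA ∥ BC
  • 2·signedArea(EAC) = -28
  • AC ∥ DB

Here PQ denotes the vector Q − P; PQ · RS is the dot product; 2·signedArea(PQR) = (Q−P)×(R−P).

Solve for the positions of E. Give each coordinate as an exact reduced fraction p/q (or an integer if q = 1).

1. E_x = -2  [2·signedArea(EAC) = -28 ∩ 2·signedArea(ECD) = -28]
2. E_y = -3/2  [2·signedArea(EAC) = -28 ∩ 2·signedArea(ECD) = -28]
   → E = (-2, -3/2)

E = (-2, -3/2)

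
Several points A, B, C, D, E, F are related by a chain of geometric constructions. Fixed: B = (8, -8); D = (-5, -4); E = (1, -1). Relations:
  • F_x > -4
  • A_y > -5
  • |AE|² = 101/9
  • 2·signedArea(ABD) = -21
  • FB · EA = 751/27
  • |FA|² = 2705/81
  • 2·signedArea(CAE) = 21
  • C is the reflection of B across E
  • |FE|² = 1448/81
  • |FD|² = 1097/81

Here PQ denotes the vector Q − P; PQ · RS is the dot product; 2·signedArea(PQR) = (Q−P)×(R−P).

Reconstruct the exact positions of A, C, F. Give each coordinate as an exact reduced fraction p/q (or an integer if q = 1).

1. C_x = -6  [C is the reflection of B across E]
2. C_y = 6  [C is the reflection of B across E]
   → C = (-6, 6)
3. A_x = 4/3  [2·signedArea(ABD) = -21 ∩ 2·signedArea(CAE) = 21]
4. A_y = -13/3  [2·signedArea(ABD) = -21 ∩ 2·signedArea(CAE) = 21]
   → A = (4/3, -13/3)
5. F_x = -29/9  [line -1/3·x + 10/3·y + 41/27 = 0 ∩ |FD|² = 1097/81]
6. F_y = -7/9  [line -1/3·x + 10/3·y + 41/27 = 0 ∩ |FD|² = 1097/81]
   → F = (-29/9, -7/9)

A = (4/3, -13/3)
C = (-6, 6)
F = (-29/9, -7/9)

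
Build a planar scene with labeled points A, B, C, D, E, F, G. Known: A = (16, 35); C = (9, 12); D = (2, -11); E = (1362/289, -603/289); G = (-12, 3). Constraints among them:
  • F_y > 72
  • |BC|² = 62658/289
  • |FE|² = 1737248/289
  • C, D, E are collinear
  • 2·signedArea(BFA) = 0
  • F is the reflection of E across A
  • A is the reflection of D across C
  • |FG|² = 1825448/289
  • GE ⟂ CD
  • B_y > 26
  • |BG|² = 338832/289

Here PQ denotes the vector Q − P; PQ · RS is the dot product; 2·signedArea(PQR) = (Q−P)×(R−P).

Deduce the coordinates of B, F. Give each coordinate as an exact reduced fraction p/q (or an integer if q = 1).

B = (3840/289, 7539/289)
F = (7886/289, 20833/289)

1. F_x = 7886/289  [F is the reflection of E across A]
2. F_y = 20833/289  [F is the reflection of E across A]
   → F = (7886/289, 20833/289)
3. B_x = 3840/289  [line 10718/289·x + -3262/289·y + -57318/289 = 0 ∩ |BC|² = 62658/289]
4. B_y = 7539/289  [line 10718/289·x + -3262/289·y + -57318/289 = 0 ∩ |BC|² = 62658/289]
   → B = (3840/289, 7539/289)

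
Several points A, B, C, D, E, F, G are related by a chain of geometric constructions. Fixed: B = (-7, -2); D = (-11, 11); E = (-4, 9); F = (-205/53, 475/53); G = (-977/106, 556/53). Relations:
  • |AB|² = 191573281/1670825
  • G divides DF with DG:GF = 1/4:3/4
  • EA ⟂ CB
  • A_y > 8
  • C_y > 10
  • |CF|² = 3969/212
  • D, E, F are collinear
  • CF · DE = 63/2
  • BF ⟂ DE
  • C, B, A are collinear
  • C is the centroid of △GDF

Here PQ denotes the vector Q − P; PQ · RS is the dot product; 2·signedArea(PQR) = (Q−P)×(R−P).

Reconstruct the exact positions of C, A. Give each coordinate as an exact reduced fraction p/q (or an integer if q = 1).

1. C_x = -851/106  [C is the centroid of △GDF]
2. C_y = 538/53  [C is the centroid of △GDF]
   → C = (-851/106, 538/53)
3. A_x = -13204444/1670825  [C, B, A are collinear ∩ EA ⟂ CB]
4. A_y = 14485558/1670825  [C, B, A are collinear ∩ EA ⟂ CB]
   → A = (-13204444/1670825, 14485558/1670825)

A = (-13204444/1670825, 14485558/1670825)
C = (-851/106, 538/53)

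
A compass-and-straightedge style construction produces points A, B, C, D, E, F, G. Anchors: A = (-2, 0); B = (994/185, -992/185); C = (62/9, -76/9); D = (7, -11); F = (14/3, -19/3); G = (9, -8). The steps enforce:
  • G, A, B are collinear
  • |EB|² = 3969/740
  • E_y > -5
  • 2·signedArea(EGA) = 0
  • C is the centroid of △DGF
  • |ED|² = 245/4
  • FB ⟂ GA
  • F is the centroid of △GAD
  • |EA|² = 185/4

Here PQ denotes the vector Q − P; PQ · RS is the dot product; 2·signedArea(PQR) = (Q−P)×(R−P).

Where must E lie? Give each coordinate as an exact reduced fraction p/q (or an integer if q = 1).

1. E_x = 7/2  [line -8·x + -11·y + -16 = 0 ∩ |ED|² = 245/4]
2. E_y = -4  [line -8·x + -11·y + -16 = 0 ∩ |ED|² = 245/4]
   → E = (7/2, -4)

E = (7/2, -4)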